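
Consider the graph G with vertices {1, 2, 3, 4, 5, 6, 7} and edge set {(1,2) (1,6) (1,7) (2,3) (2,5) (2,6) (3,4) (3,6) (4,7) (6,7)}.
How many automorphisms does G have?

Degrees alone do not determine every vertex (e.g. 1 and 3 both have degree 3), but their neighbour-degree multisets differ: N(1) has degrees [3, 4, 4] while N(3) has degrees [2, 4, 4]. Repeating this refinement separates all vertices, so the only automorphism is the identity.

1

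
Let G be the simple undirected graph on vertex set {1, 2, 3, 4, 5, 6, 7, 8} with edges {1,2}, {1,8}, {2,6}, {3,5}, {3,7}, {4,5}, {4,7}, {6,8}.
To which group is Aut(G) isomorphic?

(D_4 × D_4) ⋊ Z_2

G has two connected components, {1, 2, 6, 8} and {3, 4, 5, 7}; each is 2-regular, so G = C_4 ⊔ C_4. Aut of a disjoint union of two copies of C_4 is the wreath product D_4 ≀ Z_2, of order 2·8² = 128.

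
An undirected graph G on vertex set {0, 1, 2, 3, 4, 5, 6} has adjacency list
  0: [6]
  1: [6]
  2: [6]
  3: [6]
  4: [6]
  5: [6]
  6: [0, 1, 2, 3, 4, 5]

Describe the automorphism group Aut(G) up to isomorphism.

the symmetric group on 6 letters

Vertex 6 has degree 6 and every other vertex has degree 1, so G is the star K_{1,6} with centre 6. Any automorphism fixes the centre and permutes the 6 leaves freely, so Aut(G) ≅ S_6 of order 6! = 720.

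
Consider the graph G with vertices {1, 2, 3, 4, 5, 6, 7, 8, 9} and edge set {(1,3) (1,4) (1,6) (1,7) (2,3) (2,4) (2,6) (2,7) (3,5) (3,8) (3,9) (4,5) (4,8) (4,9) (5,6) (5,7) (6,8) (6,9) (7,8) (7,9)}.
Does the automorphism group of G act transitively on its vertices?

Automorphisms preserve degree, but G has vertices of degree 4 and vertices of degree 5; no automorphism maps one to the other, so G is not vertex-transitive.

No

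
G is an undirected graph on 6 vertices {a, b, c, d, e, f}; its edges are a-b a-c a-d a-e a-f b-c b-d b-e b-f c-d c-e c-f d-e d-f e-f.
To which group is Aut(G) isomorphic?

the symmetric group on 6 letters

All 6 vertices are pairwise adjacent: G = K_6. Every bijection on the vertex set is an automorphism of K_6; hence Aut(K_6) ≅ S_6, order 720.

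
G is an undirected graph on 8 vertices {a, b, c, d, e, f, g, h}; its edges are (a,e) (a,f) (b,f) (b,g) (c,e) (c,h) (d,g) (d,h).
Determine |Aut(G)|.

G is 2-regular and connected on 8 vertices, i.e. the cycle C_8. The automorphisms of the 8-cycle are exactly the symmetries of a regular 8-gon: the dihedral group D_8, |D_8| = 16.

16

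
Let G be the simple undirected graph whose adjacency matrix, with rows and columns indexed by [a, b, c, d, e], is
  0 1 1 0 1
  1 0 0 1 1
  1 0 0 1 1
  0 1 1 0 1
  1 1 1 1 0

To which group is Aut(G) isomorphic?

Vertex e is the unique vertex of degree 4; the remaining 4 vertices each have degree 3 and induce a cycle, so G is the wheel on 5 vertices with hub e. Every automorphism fixes the hub and acts on the rim 4-cycle, so Aut(G) ≅ Aut(C_4) = D_4 of order 8.

the dihedral group of order 8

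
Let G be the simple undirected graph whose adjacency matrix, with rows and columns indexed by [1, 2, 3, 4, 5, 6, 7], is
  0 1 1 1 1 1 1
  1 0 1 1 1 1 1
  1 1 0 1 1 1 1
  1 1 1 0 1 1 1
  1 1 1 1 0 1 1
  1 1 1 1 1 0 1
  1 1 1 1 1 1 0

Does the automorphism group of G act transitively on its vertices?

Yes

All 7 vertices are pairwise adjacent: G = K_7. Any permutation of the 7 vertices preserves K_7, so Aut(K_7) = S_7 of order 7! = 5040. Under this action every vertex can be carried to every other, so G is vertex-transitive.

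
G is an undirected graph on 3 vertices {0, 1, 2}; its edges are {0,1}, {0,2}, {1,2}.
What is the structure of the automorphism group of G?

the symmetric group on 3 letters

Every vertex has degree 2, so G is the complete graph K_3. Any permutation of the 3 vertices preserves K_3, so Aut(K_3) = S_3 of order 3! = 6.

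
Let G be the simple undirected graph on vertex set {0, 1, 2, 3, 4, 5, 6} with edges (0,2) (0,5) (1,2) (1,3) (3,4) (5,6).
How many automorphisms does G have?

The degree sequence is [2, 2, 2, 2, 1, 2, 1]; the two degree-1 vertices 4 and 6 are the ends of a path, so G = P_7. A path has exactly one nontrivial symmetry — reversal — giving Aut(G) of order 2.

2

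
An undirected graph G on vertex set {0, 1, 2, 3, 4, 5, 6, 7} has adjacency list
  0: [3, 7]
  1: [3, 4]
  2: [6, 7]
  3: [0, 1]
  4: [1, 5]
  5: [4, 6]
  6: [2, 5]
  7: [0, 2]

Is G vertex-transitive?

Yes

G is 2-regular and connected on 8 vertices, i.e. the cycle C_8. The automorphisms of the 8-cycle are exactly the symmetries of a regular 8-gon: the dihedral group D_8, |D_8| = 16. This group acts transitively on the 8 vertices.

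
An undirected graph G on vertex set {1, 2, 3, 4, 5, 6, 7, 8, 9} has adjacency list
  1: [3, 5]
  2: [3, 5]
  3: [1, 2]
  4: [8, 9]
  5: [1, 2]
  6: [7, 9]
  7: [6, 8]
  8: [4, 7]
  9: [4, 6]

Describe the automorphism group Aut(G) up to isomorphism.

G has two connected components, {4, 6, 7, 8, 9} and {1, 2, 3, 5}; each is 2-regular, so G = C_5 ⊔ C_4. The components are non-isomorphic (different sizes), so Aut(G) = Aut(C_5) × Aut(C_4) = D_5 × D_4 of order 10·8 = 80.

D_5 × D_4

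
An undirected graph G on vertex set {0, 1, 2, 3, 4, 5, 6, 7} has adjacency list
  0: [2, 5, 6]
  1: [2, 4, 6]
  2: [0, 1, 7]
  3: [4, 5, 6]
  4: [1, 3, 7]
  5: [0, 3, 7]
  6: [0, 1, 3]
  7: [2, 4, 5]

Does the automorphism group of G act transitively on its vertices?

G is 3-regular and bipartite on 2^3 = 8 vertices with girth 4; it is the hypercube graph Q_3. Aut(Q_3) consists of the signed permutations of the 3 coordinate axes: 3! permutations times 2^3 sign flips, so |Aut| = 2^3·3! = 48. This group acts transitively on the 8 vertices.

Yes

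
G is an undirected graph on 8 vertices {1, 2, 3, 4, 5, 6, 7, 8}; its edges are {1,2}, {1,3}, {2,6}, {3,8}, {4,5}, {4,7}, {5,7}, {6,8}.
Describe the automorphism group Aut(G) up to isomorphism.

D_5 × D_3

G has two connected components, {1, 2, 3, 6, 8} and {4, 5, 7}; each is 2-regular, so G = C_5 ⊔ C_3. The components are non-isomorphic (different sizes), so Aut(G) = Aut(C_5) × Aut(C_3) = D_5 × D_3 of order 10·6 = 60.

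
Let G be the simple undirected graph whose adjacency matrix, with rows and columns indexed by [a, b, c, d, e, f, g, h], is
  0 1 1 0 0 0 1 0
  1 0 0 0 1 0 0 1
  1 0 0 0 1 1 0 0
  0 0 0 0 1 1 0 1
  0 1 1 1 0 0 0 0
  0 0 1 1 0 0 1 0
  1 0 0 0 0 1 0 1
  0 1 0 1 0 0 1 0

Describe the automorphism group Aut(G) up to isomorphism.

G is 3-regular and bipartite on 2^3 = 8 vertices with girth 4; it is the hypercube graph Q_3. The symmetry group of the 3-cube is the hyperoctahedral group B_3 = Z_2 ≀ S_3, of order 2^3·3! = 48.

the hyperoctahedral group B_3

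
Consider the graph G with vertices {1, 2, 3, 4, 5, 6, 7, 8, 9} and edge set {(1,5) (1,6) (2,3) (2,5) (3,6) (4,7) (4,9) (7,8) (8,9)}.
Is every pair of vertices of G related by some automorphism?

G has two connected components, {1, 2, 3, 5, 6} and {4, 7, 8, 9}; each is 2-regular, so G = C_5 ⊔ C_4. The orbit of 1 under Aut(G) is {1, 2, 3, 5, 6}, which does not contain 4, so G is not vertex-transitive.

No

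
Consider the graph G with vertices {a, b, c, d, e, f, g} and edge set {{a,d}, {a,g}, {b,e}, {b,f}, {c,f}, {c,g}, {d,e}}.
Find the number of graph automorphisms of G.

14

G is 2-regular and connected on 7 vertices, i.e. the cycle C_7. The automorphisms of the 7-cycle are exactly the symmetries of a regular 7-gon: the dihedral group D_7, |D_7| = 14.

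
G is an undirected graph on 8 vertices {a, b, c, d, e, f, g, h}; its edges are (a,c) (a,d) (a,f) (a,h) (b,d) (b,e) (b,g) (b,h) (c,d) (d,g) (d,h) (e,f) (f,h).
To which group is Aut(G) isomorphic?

1

The degree sequence is [4, 4, 2, 5, 2, 3, 2, 4]. Checking the degree-preserving permutations of the vertex set shows that none except the identity preserves every edge, so Aut(G) is trivial.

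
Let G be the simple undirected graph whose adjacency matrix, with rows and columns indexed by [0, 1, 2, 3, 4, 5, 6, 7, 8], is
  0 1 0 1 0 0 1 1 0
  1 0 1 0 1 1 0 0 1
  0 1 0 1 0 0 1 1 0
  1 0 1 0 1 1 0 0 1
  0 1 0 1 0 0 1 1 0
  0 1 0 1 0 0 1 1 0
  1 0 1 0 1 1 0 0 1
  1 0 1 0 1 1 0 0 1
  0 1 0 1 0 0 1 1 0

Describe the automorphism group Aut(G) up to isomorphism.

S_4 × S_5

The vertices split by degree into {1, 3, 6, 7} (degree 5) and {0, 2, 4, 5, 8} (degree 4); every edge runs between the two parts, so G is the complete bipartite graph K_{4,5}. Automorphisms preserve the bipartition setwise (since the parts differ in size) and act as S_4 × S_5 within it; |Aut| = 2880.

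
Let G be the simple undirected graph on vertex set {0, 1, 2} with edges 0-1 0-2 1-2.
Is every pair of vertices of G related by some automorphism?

Yes

All 3 vertices are pairwise adjacent: G = K_3. Every bijection on the vertex set is an automorphism of K_3; hence Aut(K_3) ≅ S_3, order 6. Under this action every vertex can be carried to every other, so G is vertex-transitive.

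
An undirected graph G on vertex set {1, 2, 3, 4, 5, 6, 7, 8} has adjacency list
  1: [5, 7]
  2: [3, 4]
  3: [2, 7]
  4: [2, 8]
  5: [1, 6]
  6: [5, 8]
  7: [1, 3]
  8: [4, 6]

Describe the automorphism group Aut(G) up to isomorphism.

the dihedral group of order 16

Every vertex has degree 2 and the graph is connected, so G is the 8-cycle C_8. C_8 has 8 rotations and 8 reflections, so Aut(C_8) ≅ D_8 of order 16.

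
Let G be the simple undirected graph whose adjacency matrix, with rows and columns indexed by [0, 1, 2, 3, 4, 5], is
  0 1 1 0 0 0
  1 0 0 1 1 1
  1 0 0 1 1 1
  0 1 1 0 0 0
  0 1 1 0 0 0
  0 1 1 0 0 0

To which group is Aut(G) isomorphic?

The vertices split by degree into {1, 2} (degree 4) and {0, 3, 4, 5} (degree 2); every edge runs between the two parts, so G is the complete bipartite graph K_{2,4}. The parts have unequal sizes, so no automorphism swaps them; each part is permuted independently, giving S_4 × S_2 of order 4!·2! = 48.

S_4 × S_2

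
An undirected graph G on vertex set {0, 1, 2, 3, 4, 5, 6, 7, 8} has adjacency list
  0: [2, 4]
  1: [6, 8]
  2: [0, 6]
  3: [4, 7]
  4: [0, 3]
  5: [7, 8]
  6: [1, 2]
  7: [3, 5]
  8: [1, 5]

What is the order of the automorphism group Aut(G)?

Every vertex has degree 2 and the graph is connected, so G is the 9-cycle C_9. The automorphisms of the 9-cycle are exactly the symmetries of a regular 9-gon: the dihedral group D_9, |D_9| = 18.

18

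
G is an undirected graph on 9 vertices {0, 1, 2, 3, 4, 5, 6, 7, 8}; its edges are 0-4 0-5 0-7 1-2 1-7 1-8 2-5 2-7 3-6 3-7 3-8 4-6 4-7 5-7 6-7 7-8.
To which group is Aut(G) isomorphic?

Vertex 7 is the unique vertex of degree 8; the remaining 8 vertices each have degree 3 and induce a cycle, so G is the wheel on 9 vertices with hub 7. Every automorphism fixes the hub and acts on the rim 8-cycle, so Aut(G) ≅ Aut(C_8) = D_8 of order 16.

the dihedral group of order 16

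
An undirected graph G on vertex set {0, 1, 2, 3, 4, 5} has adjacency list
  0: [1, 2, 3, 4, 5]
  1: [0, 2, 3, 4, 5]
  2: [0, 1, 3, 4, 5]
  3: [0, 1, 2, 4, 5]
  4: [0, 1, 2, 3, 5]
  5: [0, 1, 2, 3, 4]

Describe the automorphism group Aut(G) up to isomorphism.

the symmetric group on 6 letters

Every vertex has degree 5, so G is the complete graph K_6. Any permutation of the 6 vertices preserves K_6, so Aut(K_6) = S_6 of order 6! = 720.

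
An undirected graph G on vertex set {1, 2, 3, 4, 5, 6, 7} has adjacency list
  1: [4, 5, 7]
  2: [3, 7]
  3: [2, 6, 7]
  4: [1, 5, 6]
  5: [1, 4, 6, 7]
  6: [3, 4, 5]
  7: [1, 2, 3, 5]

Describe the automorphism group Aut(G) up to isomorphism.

The degree sequence is [3, 2, 3, 3, 4, 3, 4]. Checking the degree-preserving permutations of the vertex set shows that none except the identity preserves every edge, so Aut(G) is trivial.

1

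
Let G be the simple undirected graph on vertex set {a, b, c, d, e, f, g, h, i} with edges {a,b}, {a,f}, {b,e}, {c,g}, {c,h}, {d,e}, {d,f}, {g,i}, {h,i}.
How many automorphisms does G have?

80

G has two connected components, {a, b, d, e, f} and {c, g, h, i}; each is 2-regular, so G = C_5 ⊔ C_4. The components are non-isomorphic (different sizes), so Aut(G) = Aut(C_5) × Aut(C_4) = D_5 × D_4 of order 10·8 = 80.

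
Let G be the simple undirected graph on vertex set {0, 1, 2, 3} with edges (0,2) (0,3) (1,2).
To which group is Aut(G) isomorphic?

The degree sequence is [2, 1, 2, 1]; the two degree-1 vertices 1 and 3 are the ends of a path, so G = P_4. The only nontrivial automorphism of a path is the end-to-end reflection, so Aut(G) ≅ Z_2.

C_2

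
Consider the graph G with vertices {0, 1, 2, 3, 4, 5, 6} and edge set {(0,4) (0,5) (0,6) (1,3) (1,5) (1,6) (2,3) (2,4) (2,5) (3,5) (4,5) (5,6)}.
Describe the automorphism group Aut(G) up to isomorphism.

D_6

Vertex 5 is the unique vertex of degree 6; the remaining 6 vertices each have degree 3 and induce a cycle, so G is the wheel on 7 vertices with hub 5. With the hub fixed, the remaining symmetry is that of the rim cycle C_6, giving the dihedral group D_6.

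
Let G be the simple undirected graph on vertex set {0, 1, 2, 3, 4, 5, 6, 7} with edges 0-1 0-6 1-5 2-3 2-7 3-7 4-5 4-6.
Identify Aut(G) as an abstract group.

D_3 × D_5

G has two connected components, {0, 1, 4, 5, 6} and {2, 3, 7}; each is 2-regular, so G = C_5 ⊔ C_3. The components are non-isomorphic (different sizes), so Aut(G) = Aut(C_3) × Aut(C_5) = D_3 × D_5 of order 6·10 = 60.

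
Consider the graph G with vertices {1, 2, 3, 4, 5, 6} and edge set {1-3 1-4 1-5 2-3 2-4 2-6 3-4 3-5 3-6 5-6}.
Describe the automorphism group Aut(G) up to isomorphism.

D_5

Vertex 3 is the unique vertex of degree 5; the remaining 5 vertices each have degree 3 and induce a cycle, so G is the wheel on 6 vertices with hub 3. Every automorphism fixes the hub and acts on the rim 5-cycle, so Aut(G) ≅ Aut(C_5) = D_5 of order 10.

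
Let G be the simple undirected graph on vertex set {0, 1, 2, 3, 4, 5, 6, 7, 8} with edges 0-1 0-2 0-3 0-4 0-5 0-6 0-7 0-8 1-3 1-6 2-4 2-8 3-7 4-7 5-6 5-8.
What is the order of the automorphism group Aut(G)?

Vertex 0 is the unique vertex of degree 8; the remaining 8 vertices each have degree 3 and induce a cycle, so G is the wheel on 9 vertices with hub 0. With the hub fixed, the remaining symmetry is that of the rim cycle C_8, giving the dihedral group D_8.

16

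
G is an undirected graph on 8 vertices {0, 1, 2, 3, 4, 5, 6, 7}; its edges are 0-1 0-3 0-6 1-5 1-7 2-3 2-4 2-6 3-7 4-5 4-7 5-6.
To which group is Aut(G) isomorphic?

G is 3-regular and bipartite on 2^3 = 8 vertices with girth 4; it is the hypercube graph Q_3. Aut(Q_3) consists of the signed permutations of the 3 coordinate axes: 3! permutations times 2^3 sign flips, so |Aut| = 2^3·3! = 48.

Z_2^3 ⋊ S_3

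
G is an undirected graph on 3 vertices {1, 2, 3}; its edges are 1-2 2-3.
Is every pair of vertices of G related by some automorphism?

Vertex 2 is the only vertex of degree 2, so every automorphism fixes it; G is not vertex-transitive.

No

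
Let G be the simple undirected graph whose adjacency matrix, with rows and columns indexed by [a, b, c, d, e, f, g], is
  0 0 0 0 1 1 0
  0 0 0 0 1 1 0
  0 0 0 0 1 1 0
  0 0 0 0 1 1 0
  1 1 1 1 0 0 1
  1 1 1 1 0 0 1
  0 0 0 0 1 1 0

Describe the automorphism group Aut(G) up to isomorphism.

The vertices split by degree into {e, f} (degree 5) and {a, b, c, d, g} (degree 2); every edge runs between the two parts, so G is the complete bipartite graph K_{2,5}. The parts have unequal sizes, so no automorphism swaps them; each part is permuted independently, giving S_2 × S_5 of order 2!·5! = 240.

S_2 × S_5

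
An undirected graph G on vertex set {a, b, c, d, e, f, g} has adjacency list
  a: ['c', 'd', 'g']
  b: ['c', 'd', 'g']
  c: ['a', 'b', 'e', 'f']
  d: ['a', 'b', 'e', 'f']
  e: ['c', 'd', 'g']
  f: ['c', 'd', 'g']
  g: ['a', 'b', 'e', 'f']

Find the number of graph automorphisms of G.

The vertices split by degree into {c, d, g} (degree 4) and {a, b, e, f} (degree 3); every edge runs between the two parts, so G is the complete bipartite graph K_{3,4}. Automorphisms preserve the bipartition setwise (since the parts differ in size) and act as S_4 × S_3 within it; |Aut| = 144.

144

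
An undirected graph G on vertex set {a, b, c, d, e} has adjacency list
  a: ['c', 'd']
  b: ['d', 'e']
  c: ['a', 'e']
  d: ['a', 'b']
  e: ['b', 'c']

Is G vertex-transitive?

Every vertex has degree 2 and the graph is connected, so G is the 5-cycle C_5. C_5 has 5 rotations and 5 reflections, so Aut(C_5) ≅ D_5 of order 10. This group acts transitively on the 5 vertices.

Yes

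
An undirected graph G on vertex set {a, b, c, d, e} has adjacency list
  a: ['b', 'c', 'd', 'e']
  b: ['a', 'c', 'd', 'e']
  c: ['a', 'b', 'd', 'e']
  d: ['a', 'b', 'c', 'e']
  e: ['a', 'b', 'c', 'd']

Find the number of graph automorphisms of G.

All 5 vertices are pairwise adjacent: G = K_5. Any permutation of the 5 vertices preserves K_5, so Aut(K_5) = S_5 of order 5! = 120.

120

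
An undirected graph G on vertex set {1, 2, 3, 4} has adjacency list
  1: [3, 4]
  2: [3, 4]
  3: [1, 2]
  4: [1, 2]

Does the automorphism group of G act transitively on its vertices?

Yes

G is 2-regular and bipartite with parts {1, 2} and {3, 4} (each part is independent and every cross-pair is an edge), so G = K_{2,2}. Each part can be permuted independently (S_2 × S_2) and the two equal-size parts can also be swapped, giving (S_2 × S_2) ⋊ Z_2 of order 2·(2!)² = 8. Under this action every vertex can be carried to every other, so G is vertex-transitive.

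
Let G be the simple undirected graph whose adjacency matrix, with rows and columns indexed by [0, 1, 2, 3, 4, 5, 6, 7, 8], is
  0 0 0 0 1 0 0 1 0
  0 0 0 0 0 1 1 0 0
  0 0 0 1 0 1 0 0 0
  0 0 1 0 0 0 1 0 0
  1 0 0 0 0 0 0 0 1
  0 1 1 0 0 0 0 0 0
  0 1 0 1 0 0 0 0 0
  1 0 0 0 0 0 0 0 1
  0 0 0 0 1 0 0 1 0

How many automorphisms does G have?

80

G has two connected components, {1, 2, 3, 5, 6} and {0, 4, 7, 8}; each is 2-regular, so G = C_5 ⊔ C_4. The components are non-isomorphic (different sizes), so Aut(G) = Aut(C_5) × Aut(C_4) = D_5 × D_4 of order 10·8 = 80.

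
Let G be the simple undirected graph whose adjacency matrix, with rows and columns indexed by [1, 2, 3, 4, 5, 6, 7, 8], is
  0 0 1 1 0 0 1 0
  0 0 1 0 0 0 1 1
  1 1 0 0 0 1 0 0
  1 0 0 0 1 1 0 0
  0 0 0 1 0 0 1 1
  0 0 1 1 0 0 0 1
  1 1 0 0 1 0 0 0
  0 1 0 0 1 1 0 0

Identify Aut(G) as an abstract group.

the hyperoctahedral group B_3

G is 3-regular and bipartite on 2^3 = 8 vertices with girth 4; it is the hypercube graph Q_3. Aut(Q_3) consists of the signed permutations of the 3 coordinate axes: 3! permutations times 2^3 sign flips, so |Aut| = 2^3·3! = 48.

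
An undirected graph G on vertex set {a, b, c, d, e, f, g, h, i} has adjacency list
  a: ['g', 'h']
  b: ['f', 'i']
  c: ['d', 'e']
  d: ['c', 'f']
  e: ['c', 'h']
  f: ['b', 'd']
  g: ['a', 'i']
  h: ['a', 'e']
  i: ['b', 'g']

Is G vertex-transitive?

Every vertex has degree 2 and the graph is connected, so G is the 9-cycle C_9. The automorphisms of the 9-cycle are exactly the symmetries of a regular 9-gon: the dihedral group D_9, |D_9| = 18. Under this action every vertex can be carried to every other, so G is vertex-transitive.

Yes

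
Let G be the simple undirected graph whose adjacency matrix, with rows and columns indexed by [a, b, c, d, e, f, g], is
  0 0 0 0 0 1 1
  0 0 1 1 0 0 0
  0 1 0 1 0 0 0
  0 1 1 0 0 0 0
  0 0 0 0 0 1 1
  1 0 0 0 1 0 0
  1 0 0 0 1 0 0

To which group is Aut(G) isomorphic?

G has two connected components, {a, e, f, g} and {b, c, d}; each is 2-regular, so G = C_4 ⊔ C_3. No automorphism exchanges components of different sizes, hence Aut(G) is the direct product D_3 × D_4, order 48.

D_3 × D_4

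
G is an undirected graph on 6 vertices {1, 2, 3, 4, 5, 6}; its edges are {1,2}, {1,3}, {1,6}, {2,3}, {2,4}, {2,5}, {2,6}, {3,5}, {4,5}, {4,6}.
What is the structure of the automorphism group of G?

Vertex 2 is the unique vertex of degree 5; the remaining 5 vertices each have degree 3 and induce a cycle, so G is the wheel on 6 vertices with hub 2. With the hub fixed, the remaining symmetry is that of the rim cycle C_5, giving the dihedral group D_5.

the dihedral group of order 10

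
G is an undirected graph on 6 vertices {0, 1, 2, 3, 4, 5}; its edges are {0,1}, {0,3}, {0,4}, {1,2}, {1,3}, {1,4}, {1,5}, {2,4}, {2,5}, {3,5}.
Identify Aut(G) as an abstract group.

Vertex 1 is the unique vertex of degree 5; the remaining 5 vertices each have degree 3 and induce a cycle, so G is the wheel on 6 vertices with hub 1. Every automorphism fixes the hub and acts on the rim 5-cycle, so Aut(G) ≅ Aut(C_5) = D_5 of order 10.

the dihedral group of order 10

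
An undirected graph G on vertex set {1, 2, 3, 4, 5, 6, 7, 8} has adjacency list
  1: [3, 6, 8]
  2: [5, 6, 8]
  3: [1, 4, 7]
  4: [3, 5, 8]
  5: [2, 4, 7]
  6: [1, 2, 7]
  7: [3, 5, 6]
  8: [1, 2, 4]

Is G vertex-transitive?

Yes

G is 3-regular and bipartite on 2^3 = 8 vertices with girth 4; it is the hypercube graph Q_3. Aut(Q_3) consists of the signed permutations of the 3 coordinate axes: 3! permutations times 2^3 sign flips, so |Aut| = 2^3·3! = 48. Under this action every vertex can be carried to every other, so G is vertex-transitive.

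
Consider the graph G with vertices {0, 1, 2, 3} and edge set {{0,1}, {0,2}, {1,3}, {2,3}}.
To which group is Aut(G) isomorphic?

G is 2-regular and connected on 4 vertices, i.e. the cycle C_4. C_4 has 4 rotations and 4 reflections, so Aut(C_4) ≅ D_4 of order 8.

D_4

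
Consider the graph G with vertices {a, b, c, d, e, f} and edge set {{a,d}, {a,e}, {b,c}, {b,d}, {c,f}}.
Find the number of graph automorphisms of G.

2

The degree sequence is [2, 2, 2, 2, 1, 1]; the two degree-1 vertices e and f are the ends of a path, so G = P_6. The only nontrivial automorphism of a path is the end-to-end reflection, so Aut(G) ≅ Z_2.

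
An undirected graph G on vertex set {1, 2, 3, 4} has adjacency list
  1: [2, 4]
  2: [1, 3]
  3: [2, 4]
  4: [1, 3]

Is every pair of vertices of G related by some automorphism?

Yes

G is 2-regular and bipartite on 2^2 = 4 vertices with girth 4; it is the hypercube graph Q_2. Aut(Q_2) consists of the signed permutations of the 2 coordinate axes: 2! permutations times 2^2 sign flips, so |Aut| = 2^2·2! = 8. This group acts transitively on the 4 vertices.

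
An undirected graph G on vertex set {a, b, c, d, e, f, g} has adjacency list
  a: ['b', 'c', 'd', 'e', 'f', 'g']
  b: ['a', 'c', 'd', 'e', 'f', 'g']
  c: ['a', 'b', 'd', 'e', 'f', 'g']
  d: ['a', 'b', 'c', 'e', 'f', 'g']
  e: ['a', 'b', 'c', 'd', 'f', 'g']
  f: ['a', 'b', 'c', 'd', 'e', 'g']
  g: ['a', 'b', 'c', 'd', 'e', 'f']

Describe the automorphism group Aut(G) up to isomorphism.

All 7 vertices are pairwise adjacent: G = K_7. Any permutation of the 7 vertices preserves K_7, so Aut(K_7) = S_7 of order 7! = 5040.

S_7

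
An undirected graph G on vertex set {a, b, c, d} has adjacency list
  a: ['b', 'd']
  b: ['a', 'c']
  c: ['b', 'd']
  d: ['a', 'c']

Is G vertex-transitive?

Yes

G is 2-regular and bipartite on 2^2 = 4 vertices with girth 4; it is the hypercube graph Q_2. The symmetry group of the 2-cube is the hyperoctahedral group B_2 = Z_2 ≀ S_2, of order 2^2·2! = 8. Under this action every vertex can be carried to every other, so G is vertex-transitive.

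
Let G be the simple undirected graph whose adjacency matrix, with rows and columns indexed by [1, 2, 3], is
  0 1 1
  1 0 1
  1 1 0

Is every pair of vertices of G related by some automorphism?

Yes

Every vertex has degree 2, so G is the complete graph K_3. Any permutation of the 3 vertices preserves K_3, so Aut(K_3) = S_3 of order 3! = 6. Under this action every vertex can be carried to every other, so G is vertex-transitive.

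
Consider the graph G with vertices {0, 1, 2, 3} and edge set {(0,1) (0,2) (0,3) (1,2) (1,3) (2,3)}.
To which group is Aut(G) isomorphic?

S_4

All 4 vertices are pairwise adjacent: G = K_4. Every bijection on the vertex set is an automorphism of K_4; hence Aut(K_4) ≅ S_4, order 24.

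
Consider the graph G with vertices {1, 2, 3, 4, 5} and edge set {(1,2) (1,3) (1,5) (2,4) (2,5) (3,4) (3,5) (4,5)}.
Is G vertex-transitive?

Vertex 5 is the only vertex of degree 4, so every automorphism fixes it; G is not vertex-transitive.

No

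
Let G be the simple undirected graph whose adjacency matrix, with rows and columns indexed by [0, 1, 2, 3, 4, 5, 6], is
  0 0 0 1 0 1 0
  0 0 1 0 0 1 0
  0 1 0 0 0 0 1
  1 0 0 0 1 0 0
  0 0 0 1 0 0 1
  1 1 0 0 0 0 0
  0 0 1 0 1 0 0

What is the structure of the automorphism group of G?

the dihedral group of order 14

Every vertex has degree 2 and the graph is connected, so G is the 7-cycle C_7. The automorphisms of the 7-cycle are exactly the symmetries of a regular 7-gon: the dihedral group D_7, |D_7| = 14.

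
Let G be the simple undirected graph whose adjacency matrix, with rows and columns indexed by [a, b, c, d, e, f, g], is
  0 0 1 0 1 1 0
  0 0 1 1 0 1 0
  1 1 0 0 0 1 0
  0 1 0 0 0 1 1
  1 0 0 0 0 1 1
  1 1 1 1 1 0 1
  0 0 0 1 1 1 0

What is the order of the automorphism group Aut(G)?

12

Vertex f is the unique vertex of degree 6; the remaining 6 vertices each have degree 3 and induce a cycle, so G is the wheel on 7 vertices with hub f. With the hub fixed, the remaining symmetry is that of the rim cycle C_6, giving the dihedral group D_6.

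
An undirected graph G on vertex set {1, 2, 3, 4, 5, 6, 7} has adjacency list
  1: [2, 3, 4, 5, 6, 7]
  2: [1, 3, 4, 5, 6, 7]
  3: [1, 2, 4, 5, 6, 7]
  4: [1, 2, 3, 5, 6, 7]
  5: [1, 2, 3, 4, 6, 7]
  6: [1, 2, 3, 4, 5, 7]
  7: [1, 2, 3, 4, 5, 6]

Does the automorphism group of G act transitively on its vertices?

All 7 vertices are pairwise adjacent: G = K_7. Any permutation of the 7 vertices preserves K_7, so Aut(K_7) = S_7 of order 7! = 5040. This group acts transitively on the 7 vertices.

Yes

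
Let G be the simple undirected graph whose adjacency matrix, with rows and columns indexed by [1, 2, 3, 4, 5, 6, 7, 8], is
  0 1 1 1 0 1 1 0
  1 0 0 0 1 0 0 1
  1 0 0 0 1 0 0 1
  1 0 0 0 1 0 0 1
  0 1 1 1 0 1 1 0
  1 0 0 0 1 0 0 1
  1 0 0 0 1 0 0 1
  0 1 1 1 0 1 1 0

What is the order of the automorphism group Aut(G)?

720

The vertices split by degree into {1, 5, 8} (degree 5) and {2, 3, 4, 6, 7} (degree 3); every edge runs between the two parts, so G is the complete bipartite graph K_{3,5}. Automorphisms preserve the bipartition setwise (since the parts differ in size) and act as S_5 × S_3 within it; |Aut| = 720.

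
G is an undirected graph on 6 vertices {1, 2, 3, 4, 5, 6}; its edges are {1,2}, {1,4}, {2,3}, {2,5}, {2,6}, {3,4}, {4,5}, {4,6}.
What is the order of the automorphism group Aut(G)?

48

The vertices split by degree into {2, 4} (degree 4) and {1, 3, 5, 6} (degree 2); every edge runs between the two parts, so G is the complete bipartite graph K_{2,4}. Automorphisms preserve the bipartition setwise (since the parts differ in size) and act as S_2 × S_4 within it; |Aut| = 48.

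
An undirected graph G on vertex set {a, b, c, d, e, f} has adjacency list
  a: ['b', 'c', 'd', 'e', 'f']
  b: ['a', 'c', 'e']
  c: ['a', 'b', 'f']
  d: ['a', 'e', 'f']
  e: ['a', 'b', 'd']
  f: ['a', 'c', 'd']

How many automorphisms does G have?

10

Vertex a is the unique vertex of degree 5; the remaining 5 vertices each have degree 3 and induce a cycle, so G is the wheel on 6 vertices with hub a. With the hub fixed, the remaining symmetry is that of the rim cycle C_5, giving the dihedral group D_5.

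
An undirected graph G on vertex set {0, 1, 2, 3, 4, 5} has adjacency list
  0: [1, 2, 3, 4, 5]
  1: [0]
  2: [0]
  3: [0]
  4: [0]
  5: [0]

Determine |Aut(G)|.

Vertex 0 has degree 5 and every other vertex has degree 1, so G is the star K_{1,5} with centre 0. The 5 leaves are pairwise interchangeable while the centre is fixed, giving Aut(G) = S_5.

120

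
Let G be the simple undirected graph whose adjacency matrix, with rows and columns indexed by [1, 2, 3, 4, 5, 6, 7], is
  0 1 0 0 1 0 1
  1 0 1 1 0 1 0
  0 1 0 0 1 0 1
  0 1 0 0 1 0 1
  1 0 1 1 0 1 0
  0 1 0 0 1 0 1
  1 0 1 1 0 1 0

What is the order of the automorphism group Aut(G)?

144

The vertices split by degree into {2, 5, 7} (degree 4) and {1, 3, 4, 6} (degree 3); every edge runs between the two parts, so G is the complete bipartite graph K_{3,4}. Automorphisms preserve the bipartition setwise (since the parts differ in size) and act as S_4 × S_3 within it; |Aut| = 144.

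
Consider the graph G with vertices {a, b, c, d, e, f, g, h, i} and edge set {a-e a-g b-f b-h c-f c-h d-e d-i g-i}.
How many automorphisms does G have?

80

G has two connected components, {a, d, e, g, i} and {b, c, f, h}; each is 2-regular, so G = C_5 ⊔ C_4. The components are non-isomorphic (different sizes), so Aut(G) = Aut(C_5) × Aut(C_4) = D_5 × D_4 of order 10·8 = 80.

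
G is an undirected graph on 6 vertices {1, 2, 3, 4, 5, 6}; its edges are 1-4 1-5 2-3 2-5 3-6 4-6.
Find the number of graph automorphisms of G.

G is 2-regular and connected on 6 vertices, i.e. the cycle C_6. The automorphisms of the 6-cycle are exactly the symmetries of a regular 6-gon: the dihedral group D_6, |D_6| = 12.

12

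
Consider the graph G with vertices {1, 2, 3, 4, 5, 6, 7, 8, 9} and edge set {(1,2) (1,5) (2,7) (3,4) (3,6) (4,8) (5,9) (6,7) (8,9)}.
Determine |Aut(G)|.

G is 2-regular and connected on 9 vertices, i.e. the cycle C_9. The automorphisms of the 9-cycle are exactly the symmetries of a regular 9-gon: the dihedral group D_9, |D_9| = 18.

18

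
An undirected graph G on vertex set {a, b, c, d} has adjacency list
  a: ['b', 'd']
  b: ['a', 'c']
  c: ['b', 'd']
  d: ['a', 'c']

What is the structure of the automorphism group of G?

D_4

G is 2-regular and connected on 4 vertices, i.e. the cycle C_4. C_4 has 4 rotations and 4 reflections, so Aut(C_4) ≅ D_4 of order 8.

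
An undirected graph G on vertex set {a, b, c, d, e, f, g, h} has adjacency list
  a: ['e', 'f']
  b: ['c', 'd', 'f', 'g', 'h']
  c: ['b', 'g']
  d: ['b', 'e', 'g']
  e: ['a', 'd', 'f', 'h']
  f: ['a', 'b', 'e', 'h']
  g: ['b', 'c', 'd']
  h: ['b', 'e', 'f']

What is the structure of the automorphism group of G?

1

Degrees alone do not determine every vertex (e.g. a and c both have degree 2), but their neighbour-degree multisets differ: N(a) has degrees [4, 4] while N(c) has degrees [3, 5]. Repeating this refinement separates all vertices, so the only automorphism is the identity.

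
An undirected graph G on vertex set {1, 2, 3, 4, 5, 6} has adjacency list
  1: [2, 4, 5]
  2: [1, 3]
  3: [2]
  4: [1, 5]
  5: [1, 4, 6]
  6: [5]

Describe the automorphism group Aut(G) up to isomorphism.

the trivial group

Degrees alone do not determine every vertex (e.g. 1 and 5 both have degree 3), but their neighbour-degree multisets differ: N(1) has degrees [2, 2, 3] while N(5) has degrees [1, 2, 3]. Repeating this refinement separates all vertices, so the only automorphism is the identity.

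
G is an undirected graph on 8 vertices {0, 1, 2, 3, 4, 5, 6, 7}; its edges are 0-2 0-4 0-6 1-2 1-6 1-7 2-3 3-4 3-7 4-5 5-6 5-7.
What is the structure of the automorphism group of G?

Z_2^3 ⋊ S_3

G is 3-regular and bipartite on 2^3 = 8 vertices with girth 4; it is the hypercube graph Q_3. The symmetry group of the 3-cube is the hyperoctahedral group B_3 = Z_2 ≀ S_3, of order 2^3·3! = 48.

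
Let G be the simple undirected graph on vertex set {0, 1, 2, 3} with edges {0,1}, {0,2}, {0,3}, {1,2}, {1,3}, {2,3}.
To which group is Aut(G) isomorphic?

the symmetric group on 4 letters

Every vertex has degree 3, so G is the complete graph K_4. Every bijection on the vertex set is an automorphism of K_4; hence Aut(K_4) ≅ S_4, order 24.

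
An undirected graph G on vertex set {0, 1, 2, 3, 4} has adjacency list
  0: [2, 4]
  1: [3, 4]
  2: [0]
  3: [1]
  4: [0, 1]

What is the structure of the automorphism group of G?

The degree sequence is [2, 2, 1, 1, 2]; the two degree-1 vertices 2 and 3 are the ends of a path, so G = P_5. The only nontrivial automorphism of a path is the end-to-end reflection, so Aut(G) ≅ Z_2.

Z_2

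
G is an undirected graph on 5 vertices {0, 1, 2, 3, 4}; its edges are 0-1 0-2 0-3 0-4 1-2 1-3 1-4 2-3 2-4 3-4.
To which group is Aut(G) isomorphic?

All 5 vertices are pairwise adjacent: G = K_5. Any permutation of the 5 vertices preserves K_5, so Aut(K_5) = S_5 of order 5! = 120.

the symmetric group on 5 letters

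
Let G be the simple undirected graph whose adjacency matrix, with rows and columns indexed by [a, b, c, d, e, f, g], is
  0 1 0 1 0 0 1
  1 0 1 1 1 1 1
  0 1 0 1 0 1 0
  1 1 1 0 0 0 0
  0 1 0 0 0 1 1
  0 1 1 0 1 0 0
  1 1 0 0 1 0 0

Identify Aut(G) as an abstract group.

the dihedral group of order 12

Vertex b is the unique vertex of degree 6; the remaining 6 vertices each have degree 3 and induce a cycle, so G is the wheel on 7 vertices with hub b. Every automorphism fixes the hub and acts on the rim 6-cycle, so Aut(G) ≅ Aut(C_6) = D_6 of order 12.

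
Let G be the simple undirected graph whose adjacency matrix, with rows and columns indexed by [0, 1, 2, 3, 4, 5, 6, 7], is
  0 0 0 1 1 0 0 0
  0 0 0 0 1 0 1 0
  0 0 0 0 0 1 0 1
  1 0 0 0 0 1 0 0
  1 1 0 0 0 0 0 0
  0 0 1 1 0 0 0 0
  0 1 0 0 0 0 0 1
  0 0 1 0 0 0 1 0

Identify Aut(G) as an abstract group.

G is 2-regular and connected on 8 vertices, i.e. the cycle C_8. The automorphisms of the 8-cycle are exactly the symmetries of a regular 8-gon: the dihedral group D_8, |D_8| = 16.

the dihedral group of order 16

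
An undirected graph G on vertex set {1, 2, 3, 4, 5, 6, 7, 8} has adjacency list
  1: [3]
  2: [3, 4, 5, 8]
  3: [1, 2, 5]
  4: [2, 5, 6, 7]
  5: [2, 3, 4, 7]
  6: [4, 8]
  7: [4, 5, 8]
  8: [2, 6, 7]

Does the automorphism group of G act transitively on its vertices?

No

Vertex 1 is the only vertex of degree 1, so every automorphism fixes it; G is not vertex-transitive.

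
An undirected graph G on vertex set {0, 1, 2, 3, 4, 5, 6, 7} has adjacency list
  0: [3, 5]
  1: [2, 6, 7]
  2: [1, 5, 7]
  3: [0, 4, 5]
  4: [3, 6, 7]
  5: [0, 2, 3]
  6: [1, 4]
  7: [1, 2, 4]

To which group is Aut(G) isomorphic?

The degree sequence is [2, 3, 3, 3, 3, 3, 2, 3]. Checking the degree-preserving permutations of the vertex set shows that none except the identity preserves every edge, so Aut(G) is trivial.

the trivial group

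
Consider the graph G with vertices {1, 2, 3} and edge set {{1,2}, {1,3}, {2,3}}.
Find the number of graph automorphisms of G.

6

Every vertex has degree 2, so G is the complete graph K_3. Any permutation of the 3 vertices preserves K_3, so Aut(K_3) = S_3 of order 3! = 6.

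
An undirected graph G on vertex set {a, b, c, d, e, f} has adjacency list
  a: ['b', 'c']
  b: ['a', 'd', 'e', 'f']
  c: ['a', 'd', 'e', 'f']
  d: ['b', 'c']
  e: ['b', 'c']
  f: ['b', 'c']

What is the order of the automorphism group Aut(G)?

48

The vertices split by degree into {b, c} (degree 4) and {a, d, e, f} (degree 2); every edge runs between the two parts, so G is the complete bipartite graph K_{2,4}. Automorphisms preserve the bipartition setwise (since the parts differ in size) and act as S_4 × S_2 within it; |Aut| = 48.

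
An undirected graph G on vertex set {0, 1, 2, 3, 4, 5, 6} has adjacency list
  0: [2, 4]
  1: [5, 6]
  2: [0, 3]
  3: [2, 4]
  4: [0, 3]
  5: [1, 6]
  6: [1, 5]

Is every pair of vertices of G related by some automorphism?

No

G has two connected components, {0, 2, 3, 4} and {1, 5, 6}; each is 2-regular, so G = C_4 ⊔ C_3. The orbit of 0 under Aut(G) is {0, 2, 3, 4}, which does not contain 1, so G is not vertex-transitive.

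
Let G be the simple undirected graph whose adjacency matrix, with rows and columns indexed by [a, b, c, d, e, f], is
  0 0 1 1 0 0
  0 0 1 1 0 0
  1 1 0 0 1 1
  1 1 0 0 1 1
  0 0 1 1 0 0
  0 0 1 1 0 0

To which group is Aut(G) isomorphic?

The vertices split by degree into {c, d} (degree 4) and {a, b, e, f} (degree 2); every edge runs between the two parts, so G is the complete bipartite graph K_{2,4}. Automorphisms preserve the bipartition setwise (since the parts differ in size) and act as S_2 × S_4 within it; |Aut| = 48.

S_2 × S_4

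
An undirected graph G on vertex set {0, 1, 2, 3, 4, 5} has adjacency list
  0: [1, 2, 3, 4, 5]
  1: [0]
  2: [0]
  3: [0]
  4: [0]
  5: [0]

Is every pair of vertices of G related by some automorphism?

No

Vertex 0 is the only vertex of degree 5, so every automorphism fixes it; G is not vertex-transitive.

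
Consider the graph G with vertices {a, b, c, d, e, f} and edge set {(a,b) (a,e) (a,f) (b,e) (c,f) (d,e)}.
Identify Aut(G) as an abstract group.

Degrees alone do not determine every vertex (e.g. a and e both have degree 3), but their neighbour-degree multisets differ: N(a) has degrees [2, 2, 3] while N(e) has degrees [1, 2, 3]. Repeating this refinement separates all vertices, so the only automorphism is the identity.

{e}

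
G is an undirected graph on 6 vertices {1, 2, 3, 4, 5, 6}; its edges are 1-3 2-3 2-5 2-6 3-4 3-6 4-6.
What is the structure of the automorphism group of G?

the trivial group

Degrees alone do not determine every vertex (e.g. 1 and 5 both have degree 1), but their neighbour-degree multisets differ: N(1) has degrees [4] while N(5) has degrees [3]. Repeating this refinement separates all vertices, so the only automorphism is the identity.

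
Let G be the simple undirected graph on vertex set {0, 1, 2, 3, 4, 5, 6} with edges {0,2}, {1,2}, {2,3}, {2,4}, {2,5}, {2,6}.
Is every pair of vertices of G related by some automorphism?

Vertex 2 is the only vertex of degree 6, so every automorphism fixes it; G is not vertex-transitive.

No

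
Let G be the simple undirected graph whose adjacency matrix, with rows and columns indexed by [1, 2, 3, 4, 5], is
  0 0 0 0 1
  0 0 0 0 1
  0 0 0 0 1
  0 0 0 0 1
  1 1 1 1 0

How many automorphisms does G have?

24

Vertex 5 has degree 4 and every other vertex has degree 1, so G is the star K_{1,4} with centre 5. Any automorphism fixes the centre and permutes the 4 leaves freely, so Aut(G) ≅ S_4 of order 4! = 24.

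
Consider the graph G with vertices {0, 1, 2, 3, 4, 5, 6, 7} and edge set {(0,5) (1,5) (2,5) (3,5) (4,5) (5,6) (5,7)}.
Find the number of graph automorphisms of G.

Vertex 5 has degree 7 and every other vertex has degree 1, so G is the star K_{1,7} with centre 5. Any automorphism fixes the centre and permutes the 7 leaves freely, so Aut(G) ≅ S_7 of order 7! = 5040.

5040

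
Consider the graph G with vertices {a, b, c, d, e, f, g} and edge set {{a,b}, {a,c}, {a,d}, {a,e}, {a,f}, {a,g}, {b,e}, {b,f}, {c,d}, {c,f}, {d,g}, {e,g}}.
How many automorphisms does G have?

Vertex a is the unique vertex of degree 6; the remaining 6 vertices each have degree 3 and induce a cycle, so G is the wheel on 7 vertices with hub a. With the hub fixed, the remaining symmetry is that of the rim cycle C_6, giving the dihedral group D_6.

12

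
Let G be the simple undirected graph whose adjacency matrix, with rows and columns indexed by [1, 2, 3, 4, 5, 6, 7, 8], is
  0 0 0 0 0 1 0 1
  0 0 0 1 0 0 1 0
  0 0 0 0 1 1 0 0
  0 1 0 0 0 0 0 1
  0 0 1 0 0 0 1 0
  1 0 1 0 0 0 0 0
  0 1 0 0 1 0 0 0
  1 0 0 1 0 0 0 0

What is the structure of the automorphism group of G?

G is 2-regular and connected on 8 vertices, i.e. the cycle C_8. C_8 has 8 rotations and 8 reflections, so Aut(C_8) ≅ D_8 of order 16.

the dihedral group of order 16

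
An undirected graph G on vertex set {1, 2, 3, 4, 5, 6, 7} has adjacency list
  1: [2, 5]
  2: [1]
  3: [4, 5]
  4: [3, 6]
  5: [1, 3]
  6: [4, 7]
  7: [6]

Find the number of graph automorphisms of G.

2

The degree sequence is [2, 1, 2, 2, 2, 2, 1]; the two degree-1 vertices 2 and 7 are the ends of a path, so G = P_7. A path has exactly one nontrivial symmetry — reversal — giving Aut(G) of order 2.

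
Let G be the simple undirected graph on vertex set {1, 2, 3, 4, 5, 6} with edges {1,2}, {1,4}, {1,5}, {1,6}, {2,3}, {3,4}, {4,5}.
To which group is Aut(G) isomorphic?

1

Degrees alone do not determine every vertex (e.g. 2 and 3 both have degree 2), but their neighbour-degree multisets differ: N(2) has degrees [2, 4] while N(3) has degrees [2, 3]. Repeating this refinement separates all vertices, so the only automorphism is the identity.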